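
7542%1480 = 142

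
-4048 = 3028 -7076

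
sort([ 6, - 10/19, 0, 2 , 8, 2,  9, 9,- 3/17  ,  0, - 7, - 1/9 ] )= [ - 7, - 10/19, - 3/17 , -1/9, 0,0, 2, 2,6, 8, 9, 9]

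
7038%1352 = 278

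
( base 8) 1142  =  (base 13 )37C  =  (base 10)610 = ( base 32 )J2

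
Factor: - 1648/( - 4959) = 2^4*3^( - 2 )*19^( - 1 )*29^( - 1 )*103^1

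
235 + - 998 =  - 763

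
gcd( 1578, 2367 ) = 789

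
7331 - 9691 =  - 2360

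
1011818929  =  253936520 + 757882409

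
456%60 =36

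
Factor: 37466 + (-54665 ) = -3^3 * 7^2  *  13^1  =  -17199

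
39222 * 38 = 1490436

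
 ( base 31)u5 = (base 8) 1647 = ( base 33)sb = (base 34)rh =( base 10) 935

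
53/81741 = 53/81741 = 0.00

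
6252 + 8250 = 14502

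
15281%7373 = 535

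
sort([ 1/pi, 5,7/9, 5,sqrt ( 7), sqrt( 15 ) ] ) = [1/pi, 7/9,sqrt( 7),sqrt( 15 ) , 5,5]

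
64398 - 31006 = 33392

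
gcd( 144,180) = 36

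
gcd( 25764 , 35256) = 1356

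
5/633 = 5/633 = 0.01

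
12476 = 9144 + 3332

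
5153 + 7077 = 12230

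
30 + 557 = 587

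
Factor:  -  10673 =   -  13^1*821^1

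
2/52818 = 1/26409 = 0.00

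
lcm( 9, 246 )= 738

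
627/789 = 209/263 = 0.79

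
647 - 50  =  597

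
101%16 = 5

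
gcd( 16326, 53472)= 6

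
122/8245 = 122/8245 =0.01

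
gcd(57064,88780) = 4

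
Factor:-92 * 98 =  - 2^3*7^2*23^1 = - 9016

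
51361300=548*93725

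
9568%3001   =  565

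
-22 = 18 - 40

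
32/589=32/589 = 0.05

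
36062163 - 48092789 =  - 12030626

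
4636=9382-4746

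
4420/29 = 152 + 12/29 =152.41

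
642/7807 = 642/7807 = 0.08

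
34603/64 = 540+43/64  =  540.67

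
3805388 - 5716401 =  - 1911013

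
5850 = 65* 90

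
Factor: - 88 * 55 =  - 4840=- 2^3*5^1*11^2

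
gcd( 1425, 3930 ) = 15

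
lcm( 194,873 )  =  1746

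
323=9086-8763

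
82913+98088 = 181001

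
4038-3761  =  277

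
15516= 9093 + 6423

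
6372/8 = 1593/2 = 796.50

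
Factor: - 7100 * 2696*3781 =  - 2^5*5^2 * 19^1*71^1*199^1*337^1= - 72374389600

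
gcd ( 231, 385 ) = 77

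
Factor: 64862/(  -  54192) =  - 2^( - 3)* 3^( - 1 )*7^1*41^1*113^1*1129^(-1 )=-32431/27096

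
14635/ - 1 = - 14635/1 = - 14635.00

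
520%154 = 58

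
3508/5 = 701 + 3/5 = 701.60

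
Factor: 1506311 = 173^1 * 8707^1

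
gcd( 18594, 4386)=6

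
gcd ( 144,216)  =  72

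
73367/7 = 10481 = 10481.00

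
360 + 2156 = 2516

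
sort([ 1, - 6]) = [ - 6,  1]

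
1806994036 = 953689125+853304911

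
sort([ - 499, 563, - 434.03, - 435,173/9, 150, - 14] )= [-499, - 435,-434.03, - 14,173/9,150, 563]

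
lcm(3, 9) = 9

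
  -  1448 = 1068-2516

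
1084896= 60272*18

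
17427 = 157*111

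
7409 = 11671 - 4262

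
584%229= 126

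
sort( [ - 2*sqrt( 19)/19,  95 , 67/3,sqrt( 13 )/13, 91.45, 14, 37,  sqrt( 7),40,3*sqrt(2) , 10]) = [-2*sqrt(19 ) /19, sqrt(13 ) /13 , sqrt(7),3*sqrt( 2),  10,14, 67/3,  37, 40, 91.45 , 95 ]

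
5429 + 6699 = 12128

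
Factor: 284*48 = 13632 = 2^6*3^1 * 71^1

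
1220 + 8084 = 9304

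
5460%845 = 390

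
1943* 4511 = 8764873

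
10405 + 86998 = 97403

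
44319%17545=9229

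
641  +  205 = 846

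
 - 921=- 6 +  - 915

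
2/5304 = 1/2652 = 0.00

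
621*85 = 52785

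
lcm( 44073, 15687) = 925533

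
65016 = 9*7224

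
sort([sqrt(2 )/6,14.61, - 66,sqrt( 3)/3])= [-66, sqrt(2)/6,sqrt(3 ) /3, 14.61]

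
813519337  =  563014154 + 250505183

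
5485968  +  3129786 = 8615754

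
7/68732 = 7/68732 = 0.00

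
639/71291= 639/71291 =0.01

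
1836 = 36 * 51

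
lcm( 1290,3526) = 52890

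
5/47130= 1/9426 = 0.00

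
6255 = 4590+1665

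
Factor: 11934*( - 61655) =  - 735790770 = -2^1 * 3^3*5^1*11^1* 13^1*17^1*19^1 * 59^1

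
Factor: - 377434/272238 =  - 3^(  -  1 )*157^( - 1 )*653^1= - 653/471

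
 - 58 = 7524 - 7582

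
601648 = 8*75206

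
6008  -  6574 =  - 566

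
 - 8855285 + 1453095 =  - 7402190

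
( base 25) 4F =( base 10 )115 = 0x73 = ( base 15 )7A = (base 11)A5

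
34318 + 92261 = 126579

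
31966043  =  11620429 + 20345614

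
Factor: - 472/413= -2^3*7^( - 1)  =  - 8/7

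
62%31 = 0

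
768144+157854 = 925998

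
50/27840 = 5/2784 = 0.00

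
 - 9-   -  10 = 1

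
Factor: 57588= 2^2*3^1*4799^1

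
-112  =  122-234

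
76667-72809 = 3858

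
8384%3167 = 2050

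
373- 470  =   - 97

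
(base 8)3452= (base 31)1s5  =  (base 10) 1834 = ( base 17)65F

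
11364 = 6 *1894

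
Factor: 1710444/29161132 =427611/7290283 = 3^1 * 7^(-1)*11^( - 1 )*13^( - 1 )*7283^ (  -  1)*142537^1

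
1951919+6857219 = 8809138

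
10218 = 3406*3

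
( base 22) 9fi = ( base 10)4704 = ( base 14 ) 1a00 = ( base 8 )11140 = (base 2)1001001100000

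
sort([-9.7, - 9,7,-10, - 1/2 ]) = [-10, - 9.7,  -  9,-1/2,7]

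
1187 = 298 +889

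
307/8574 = 307/8574= 0.04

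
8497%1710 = 1657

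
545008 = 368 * 1481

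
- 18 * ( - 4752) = 85536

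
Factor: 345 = 3^1* 5^1*23^1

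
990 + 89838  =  90828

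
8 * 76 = 608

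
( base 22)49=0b1100001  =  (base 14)6d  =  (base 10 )97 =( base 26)3j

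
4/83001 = 4/83001 =0.00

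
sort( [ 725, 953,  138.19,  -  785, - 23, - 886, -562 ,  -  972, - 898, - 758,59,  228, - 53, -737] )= [  -  972, - 898, - 886, - 785, - 758, - 737,-562, - 53, - 23, 59, 138.19, 228, 725,  953]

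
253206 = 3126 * 81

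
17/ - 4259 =-1 + 4242/4259 =- 0.00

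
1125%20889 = 1125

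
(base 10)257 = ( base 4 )10001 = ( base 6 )1105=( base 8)401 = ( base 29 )8P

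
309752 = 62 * 4996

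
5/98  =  5/98 = 0.05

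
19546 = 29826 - 10280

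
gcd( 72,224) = 8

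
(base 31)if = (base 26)m1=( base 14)2CD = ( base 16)23D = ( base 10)573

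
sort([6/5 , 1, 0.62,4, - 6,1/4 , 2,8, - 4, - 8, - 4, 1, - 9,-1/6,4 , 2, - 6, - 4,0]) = [ - 9, - 8 , - 6, - 6, - 4, - 4, - 4, - 1/6,0,1/4, 0.62, 1, 1, 6/5,  2,2, 4, 4,  8]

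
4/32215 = 4/32215 = 0.00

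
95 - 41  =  54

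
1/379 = 1/379 = 0.00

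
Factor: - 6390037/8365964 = - 2^( - 2) * 59^( - 1)*113^1*193^1*293^1*35449^ (-1)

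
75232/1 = 75232 = 75232.00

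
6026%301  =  6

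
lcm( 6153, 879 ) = 6153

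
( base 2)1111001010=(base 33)TD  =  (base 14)4D4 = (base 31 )109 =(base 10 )970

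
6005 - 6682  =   - 677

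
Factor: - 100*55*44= - 2^4 * 5^3*11^2=   - 242000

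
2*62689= 125378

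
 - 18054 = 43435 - 61489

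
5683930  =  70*81199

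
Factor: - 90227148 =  - 2^2 * 3^1*11^1 * 109^1 * 6271^1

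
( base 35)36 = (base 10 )111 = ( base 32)3F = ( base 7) 216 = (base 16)6f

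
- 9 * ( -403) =3627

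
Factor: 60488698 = 2^1*61^1*101^1*4909^1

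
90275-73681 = 16594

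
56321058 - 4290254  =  52030804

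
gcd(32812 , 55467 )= 1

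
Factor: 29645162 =2^1*853^1*17377^1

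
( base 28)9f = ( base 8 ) 413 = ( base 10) 267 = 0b100001011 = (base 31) 8J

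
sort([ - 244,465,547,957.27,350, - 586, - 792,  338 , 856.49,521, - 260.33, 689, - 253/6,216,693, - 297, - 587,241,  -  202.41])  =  [ - 792, - 587, - 586,-297, - 260.33,-244, - 202.41, - 253/6,216,241,338,350,465,521, 547, 689,693, 856.49,957.27]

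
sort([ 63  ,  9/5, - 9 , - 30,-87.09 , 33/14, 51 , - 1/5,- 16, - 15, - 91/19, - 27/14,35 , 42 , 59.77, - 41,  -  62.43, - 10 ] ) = [ - 87.09,-62.43 , - 41 , - 30, - 16 , - 15, - 10 ,-9,-91/19,  -  27/14, - 1/5 , 9/5, 33/14, 35,42,51, 59.77, 63]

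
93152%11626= 144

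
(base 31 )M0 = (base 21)1BA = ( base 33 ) km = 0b1010101010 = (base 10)682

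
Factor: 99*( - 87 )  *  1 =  - 8613 = -  3^3 *11^1 * 29^1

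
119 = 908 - 789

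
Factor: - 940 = -2^2 * 5^1*47^1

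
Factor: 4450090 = 2^1 * 5^1*17^1*26177^1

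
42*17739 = 745038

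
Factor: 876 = 2^2*3^1*73^1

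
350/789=350/789= 0.44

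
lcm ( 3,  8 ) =24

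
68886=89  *774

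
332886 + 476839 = 809725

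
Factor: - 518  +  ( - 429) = -947^1 = -947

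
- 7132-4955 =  - 12087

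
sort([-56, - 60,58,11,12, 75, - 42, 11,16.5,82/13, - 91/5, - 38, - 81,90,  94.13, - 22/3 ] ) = [ - 81,-60,-56 ,  -  42, - 38,- 91/5, - 22/3, 82/13,11,11, 12,16.5,58, 75 , 90, 94.13 ]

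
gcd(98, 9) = 1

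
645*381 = 245745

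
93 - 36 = 57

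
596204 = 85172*7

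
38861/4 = 38861/4 = 9715.25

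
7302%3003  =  1296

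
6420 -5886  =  534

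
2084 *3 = 6252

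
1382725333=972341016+410384317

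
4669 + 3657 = 8326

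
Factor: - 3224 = -2^3*13^1 * 31^1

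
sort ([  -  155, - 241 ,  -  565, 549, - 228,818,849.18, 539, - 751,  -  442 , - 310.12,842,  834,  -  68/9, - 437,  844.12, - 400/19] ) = [ - 751,-565, - 442, - 437, - 310.12, - 241,-228, - 155, - 400/19,-68/9, 539 , 549,  818,834,842,844.12, 849.18] 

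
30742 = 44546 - 13804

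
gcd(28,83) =1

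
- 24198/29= - 24198/29 = - 834.41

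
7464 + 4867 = 12331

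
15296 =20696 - 5400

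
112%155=112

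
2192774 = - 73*( - 30038)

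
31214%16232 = 14982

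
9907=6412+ 3495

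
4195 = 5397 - 1202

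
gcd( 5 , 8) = 1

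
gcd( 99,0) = 99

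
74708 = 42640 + 32068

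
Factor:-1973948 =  - 2^2*19^2*1367^1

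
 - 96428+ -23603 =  - 120031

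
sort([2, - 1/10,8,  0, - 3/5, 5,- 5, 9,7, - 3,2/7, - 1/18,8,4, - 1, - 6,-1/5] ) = [ - 6, - 5, - 3, - 1, - 3/5, - 1/5, - 1/10, - 1/18 , 0,2/7, 2,4, 5, 7, 8,8,9 ] 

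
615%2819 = 615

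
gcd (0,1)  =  1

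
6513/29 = 6513/29=224.59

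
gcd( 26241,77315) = 1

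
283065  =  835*339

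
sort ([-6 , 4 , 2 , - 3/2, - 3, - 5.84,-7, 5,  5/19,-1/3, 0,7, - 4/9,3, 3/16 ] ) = [-7, - 6, - 5.84, - 3, - 3/2, - 4/9, - 1/3,0,  3/16 , 5/19,2, 3, 4, 5 , 7 ] 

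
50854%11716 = 3990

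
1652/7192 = 413/1798  =  0.23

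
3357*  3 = 10071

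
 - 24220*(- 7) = 169540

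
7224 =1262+5962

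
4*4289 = 17156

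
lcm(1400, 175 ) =1400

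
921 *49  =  45129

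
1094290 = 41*26690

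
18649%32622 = 18649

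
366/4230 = 61/705 = 0.09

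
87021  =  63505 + 23516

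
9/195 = 3/65 = 0.05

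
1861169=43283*43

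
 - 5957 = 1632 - 7589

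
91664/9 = 10184 + 8/9 = 10184.89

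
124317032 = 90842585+33474447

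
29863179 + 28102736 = 57965915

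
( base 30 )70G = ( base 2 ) 1100010101100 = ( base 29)7EN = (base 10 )6316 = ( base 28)81G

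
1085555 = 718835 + 366720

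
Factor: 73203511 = 29^1 *2524259^1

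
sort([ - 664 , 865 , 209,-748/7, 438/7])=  [ - 664,  -  748/7,  438/7,  209 , 865 ]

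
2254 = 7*322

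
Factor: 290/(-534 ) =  - 145/267 = -3^( - 1)*  5^1 *29^1*89^ ( - 1)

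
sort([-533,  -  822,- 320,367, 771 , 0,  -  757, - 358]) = [ - 822,-757,  -  533, - 358, - 320, 0, 367,771 ] 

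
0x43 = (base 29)29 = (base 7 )124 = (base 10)67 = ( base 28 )2b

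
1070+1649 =2719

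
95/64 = 1 + 31/64 =1.48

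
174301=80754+93547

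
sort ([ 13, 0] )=[ 0,13]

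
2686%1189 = 308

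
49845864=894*55756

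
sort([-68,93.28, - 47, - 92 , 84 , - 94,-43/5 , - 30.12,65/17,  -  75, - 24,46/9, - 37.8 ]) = [ - 94, - 92, - 75 ,- 68, - 47, - 37.8,-30.12, - 24, - 43/5, 65/17, 46/9 , 84,93.28]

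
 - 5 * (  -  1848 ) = 9240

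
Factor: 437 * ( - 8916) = -3896292 = - 2^2*3^1*19^1 * 23^1 *743^1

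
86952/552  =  3623/23 = 157.52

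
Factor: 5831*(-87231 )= - 3^1*7^3*17^1*29077^1 = -508643961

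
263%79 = 26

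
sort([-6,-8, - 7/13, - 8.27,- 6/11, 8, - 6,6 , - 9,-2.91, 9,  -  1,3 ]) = [ - 9,-8.27 , - 8, - 6, - 6,-2.91, - 1, - 6/11 , - 7/13, 3, 6, 8, 9 ] 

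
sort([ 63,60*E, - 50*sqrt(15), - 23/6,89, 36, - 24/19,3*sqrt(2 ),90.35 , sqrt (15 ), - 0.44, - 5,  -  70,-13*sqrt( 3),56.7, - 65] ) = [  -  50*sqrt(15 ), - 70, - 65 ,-13*sqrt(3), - 5 ,-23/6, - 24/19, - 0.44, sqrt( 15) , 3 *sqrt( 2 ), 36, 56.7 , 63,89,90.35,60*E] 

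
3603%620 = 503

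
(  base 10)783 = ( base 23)1B1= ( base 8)1417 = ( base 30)q3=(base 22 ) 1dd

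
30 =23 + 7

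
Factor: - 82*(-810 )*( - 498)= - 2^3 * 3^5*5^1*41^1*83^1 = - 33077160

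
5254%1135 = 714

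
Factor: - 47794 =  - 2^1*23^1*1039^1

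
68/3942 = 34/1971= 0.02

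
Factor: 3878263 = 3878263^1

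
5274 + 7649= 12923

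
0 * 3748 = 0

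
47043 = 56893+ - 9850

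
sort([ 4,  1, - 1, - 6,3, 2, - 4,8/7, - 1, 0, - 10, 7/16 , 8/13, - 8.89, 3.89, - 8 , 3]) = [ - 10, - 8.89, - 8, - 6,-4, - 1, - 1, 0,  7/16,8/13,1,8/7,2, 3 , 3,3.89, 4]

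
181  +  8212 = 8393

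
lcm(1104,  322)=7728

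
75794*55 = 4168670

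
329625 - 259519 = 70106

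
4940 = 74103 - 69163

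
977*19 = 18563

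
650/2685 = 130/537  =  0.24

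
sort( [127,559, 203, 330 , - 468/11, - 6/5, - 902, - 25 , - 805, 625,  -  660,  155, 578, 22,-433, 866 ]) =[ - 902, - 805, - 660, - 433, - 468/11, - 25,  -  6/5, 22, 127,155, 203, 330, 559, 578,625, 866]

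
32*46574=1490368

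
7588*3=22764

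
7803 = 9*867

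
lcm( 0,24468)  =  0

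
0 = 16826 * 0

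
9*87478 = 787302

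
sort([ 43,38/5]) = [ 38/5,  43] 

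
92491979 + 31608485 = 124100464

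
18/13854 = 3/2309 = 0.00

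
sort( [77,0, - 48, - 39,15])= [ - 48, - 39, 0,15,77]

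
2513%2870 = 2513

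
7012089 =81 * 86569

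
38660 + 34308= 72968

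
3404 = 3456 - 52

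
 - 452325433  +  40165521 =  - 412159912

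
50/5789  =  50/5789 = 0.01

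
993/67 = 993/67 = 14.82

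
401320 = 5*80264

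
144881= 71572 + 73309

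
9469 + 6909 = 16378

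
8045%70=65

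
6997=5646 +1351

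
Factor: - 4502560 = -2^5*5^1*107^1*263^1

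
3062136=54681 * 56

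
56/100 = 14/25 =0.56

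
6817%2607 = 1603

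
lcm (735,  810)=39690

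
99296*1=99296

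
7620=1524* 5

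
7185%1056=849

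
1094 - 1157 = -63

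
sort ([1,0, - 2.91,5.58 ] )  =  [ - 2.91, 0,1,5.58 ]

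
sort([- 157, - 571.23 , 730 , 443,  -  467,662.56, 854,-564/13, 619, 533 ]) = [ - 571.23, - 467, - 157,-564/13, 443, 533,  619, 662.56,  730, 854] 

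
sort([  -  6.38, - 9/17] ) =[-6.38,  -  9/17] 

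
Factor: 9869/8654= 2^(- 1)*71^1*139^1 * 4327^(- 1)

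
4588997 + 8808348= 13397345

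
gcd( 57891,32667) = 3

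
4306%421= 96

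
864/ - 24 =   -  36+ 0/1 = -36.00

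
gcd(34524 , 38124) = 36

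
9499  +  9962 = 19461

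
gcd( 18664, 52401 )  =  1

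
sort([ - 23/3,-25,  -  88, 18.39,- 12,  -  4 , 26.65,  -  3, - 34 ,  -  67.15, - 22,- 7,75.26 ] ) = [  -  88, - 67.15, - 34, - 25, - 22,  -  12,  -  23/3 ,-7, - 4, - 3 , 18.39, 26.65,75.26]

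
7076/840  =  8 + 89/210= 8.42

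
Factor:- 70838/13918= - 35419/6959 = - 6959^( - 1 ) * 35419^1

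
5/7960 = 1/1592  =  0.00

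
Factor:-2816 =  - 2^8 * 11^1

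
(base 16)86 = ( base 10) 134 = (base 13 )a4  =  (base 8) 206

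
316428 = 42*7534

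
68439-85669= - 17230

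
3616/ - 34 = - 1808/17 = -106.35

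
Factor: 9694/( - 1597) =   -  2^1* 37^1*131^1*1597^( - 1) 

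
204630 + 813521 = 1018151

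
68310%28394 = 11522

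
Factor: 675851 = 11^1*61441^1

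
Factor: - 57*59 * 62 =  - 2^1*3^1 *19^1*31^1*59^1  =  - 208506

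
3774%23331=3774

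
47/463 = 47/463 = 0.10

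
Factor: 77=7^1 * 11^1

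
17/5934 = 17/5934 = 0.00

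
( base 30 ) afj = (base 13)4405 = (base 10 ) 9469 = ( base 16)24FD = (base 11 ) 7129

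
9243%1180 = 983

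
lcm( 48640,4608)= 437760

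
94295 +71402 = 165697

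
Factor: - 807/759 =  - 269/253 = - 11^( - 1 ) * 23^( - 1)*269^1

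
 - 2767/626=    - 2767/626= - 4.42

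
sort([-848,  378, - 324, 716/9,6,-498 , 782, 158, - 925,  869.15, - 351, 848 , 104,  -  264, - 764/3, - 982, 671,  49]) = [  -  982, - 925 , - 848, - 498, - 351, - 324, - 264, - 764/3,6, 49, 716/9,104, 158,378, 671, 782 , 848,869.15]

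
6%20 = 6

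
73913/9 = 73913/9 = 8212.56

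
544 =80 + 464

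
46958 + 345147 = 392105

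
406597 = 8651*47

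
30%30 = 0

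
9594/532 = 4797/266 = 18.03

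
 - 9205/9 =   -  1023  +  2/9 = - 1022.78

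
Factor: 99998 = 2^1*49999^1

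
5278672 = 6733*784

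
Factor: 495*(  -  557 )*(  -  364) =2^2*3^2*5^1*7^1*11^1*13^1*557^1 = 100360260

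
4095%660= 135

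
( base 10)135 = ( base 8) 207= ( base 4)2013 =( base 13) a5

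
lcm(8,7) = 56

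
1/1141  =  1/1141= 0.00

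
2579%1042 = 495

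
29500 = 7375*4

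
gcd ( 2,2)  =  2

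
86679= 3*28893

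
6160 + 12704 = 18864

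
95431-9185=86246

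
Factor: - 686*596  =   - 408856 = - 2^3*7^3*149^1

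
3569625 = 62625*57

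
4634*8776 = 40667984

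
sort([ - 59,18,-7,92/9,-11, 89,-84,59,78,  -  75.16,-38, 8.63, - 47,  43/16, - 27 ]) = [ - 84, - 75.16, - 59, - 47, - 38, - 27, - 11, - 7 , 43/16, 8.63,  92/9,18, 59, 78, 89 ]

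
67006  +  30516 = 97522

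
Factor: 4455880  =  2^3 * 5^1*11^1*13^1*19^1*41^1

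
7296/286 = 25 + 73/143 = 25.51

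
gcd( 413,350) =7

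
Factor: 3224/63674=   4/79 = 2^2*79^( - 1)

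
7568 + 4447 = 12015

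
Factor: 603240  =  2^3*3^1*5^1*11^1*457^1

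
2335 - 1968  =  367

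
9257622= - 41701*(-222 ) 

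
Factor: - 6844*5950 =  - 2^3*5^2*7^1*17^1*29^1*  59^1 = -40721800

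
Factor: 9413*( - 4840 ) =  - 45558920 = - 2^3*5^1*11^2*9413^1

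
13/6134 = 13/6134 =0.00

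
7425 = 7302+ 123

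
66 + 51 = 117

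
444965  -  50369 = 394596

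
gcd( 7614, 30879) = 423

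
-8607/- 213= 2869/71 = 40.41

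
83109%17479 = 13193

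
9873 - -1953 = 11826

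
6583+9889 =16472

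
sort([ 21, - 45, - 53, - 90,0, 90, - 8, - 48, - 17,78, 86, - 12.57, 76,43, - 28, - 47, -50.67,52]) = [ - 90, - 53, - 50.67, - 48, - 47, - 45, - 28, - 17 , - 12.57, - 8, 0, 21,43,52, 76,78,86,90]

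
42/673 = 42/673 = 0.06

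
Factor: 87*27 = 2349=3^4*29^1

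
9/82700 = 9/82700 = 0.00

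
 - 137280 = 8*( - 17160 ) 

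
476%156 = 8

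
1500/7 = 214 + 2/7 =214.29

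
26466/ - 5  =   - 26466/5 = - 5293.20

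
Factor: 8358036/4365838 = 2^1 *3^1*17^( - 1)*73^(-1)*1759^(-1)*696503^1=4179018/2182919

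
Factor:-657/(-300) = 2^(  -  2)*3^1*5^(  -  2 )*73^1 =219/100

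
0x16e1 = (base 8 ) 13341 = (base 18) 1017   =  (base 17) 1349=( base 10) 5857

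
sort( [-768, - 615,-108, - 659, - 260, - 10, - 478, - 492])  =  [  -  768, - 659, - 615, - 492,  -  478,-260,-108, - 10]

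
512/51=10 +2/51 = 10.04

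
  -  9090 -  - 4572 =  - 4518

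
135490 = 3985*34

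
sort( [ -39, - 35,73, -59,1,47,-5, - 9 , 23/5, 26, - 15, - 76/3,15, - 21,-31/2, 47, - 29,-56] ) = [-59,-56, - 39,- 35,-29, - 76/3, - 21, - 31/2,-15,- 9,-5 , 1, 23/5, 15, 26,47,47,73]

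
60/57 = 1 + 1/19=1.05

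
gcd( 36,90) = 18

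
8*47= 376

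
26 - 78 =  - 52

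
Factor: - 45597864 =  - 2^3*3^1*13^1*101^1*1447^1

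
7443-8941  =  -1498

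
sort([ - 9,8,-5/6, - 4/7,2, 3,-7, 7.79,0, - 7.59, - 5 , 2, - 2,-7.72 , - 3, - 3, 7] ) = [ - 9,-7.72 ,-7.59, - 7, - 5,-3, - 3, - 2, - 5/6, - 4/7,0,2,2, 3, 7,7.79,8]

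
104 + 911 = 1015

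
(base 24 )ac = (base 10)252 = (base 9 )310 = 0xfc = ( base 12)190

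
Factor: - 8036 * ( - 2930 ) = 2^3 * 5^1* 7^2 * 41^1 * 293^1=23545480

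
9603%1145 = 443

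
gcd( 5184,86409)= 9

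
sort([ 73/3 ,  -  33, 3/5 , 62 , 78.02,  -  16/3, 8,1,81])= [- 33 , - 16/3 , 3/5,1,8,73/3,  62,  78.02,  81 ]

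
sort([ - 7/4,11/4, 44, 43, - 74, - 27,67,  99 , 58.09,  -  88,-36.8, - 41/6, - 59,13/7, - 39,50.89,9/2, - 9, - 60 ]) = [-88 ,  -  74 , - 60  , - 59 , - 39, - 36.8, - 27, - 9,-41/6, - 7/4, 13/7,11/4, 9/2 , 43,44,  50.89,  58.09,67, 99]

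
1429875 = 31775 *45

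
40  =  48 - 8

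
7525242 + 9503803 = 17029045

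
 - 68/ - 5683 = 68/5683 = 0.01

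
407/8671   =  407/8671  =  0.05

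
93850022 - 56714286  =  37135736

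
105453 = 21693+83760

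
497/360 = 497/360 =1.38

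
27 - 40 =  - 13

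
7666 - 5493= 2173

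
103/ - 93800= - 1  +  93697/93800=- 0.00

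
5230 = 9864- 4634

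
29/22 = 29/22 = 1.32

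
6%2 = 0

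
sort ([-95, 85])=[ - 95,85]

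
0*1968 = 0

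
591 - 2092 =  - 1501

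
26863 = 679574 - 652711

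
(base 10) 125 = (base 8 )175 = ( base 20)65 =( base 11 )104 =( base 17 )76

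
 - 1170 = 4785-5955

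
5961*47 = 280167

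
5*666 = 3330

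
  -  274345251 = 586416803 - 860762054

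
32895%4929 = 3321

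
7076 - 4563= 2513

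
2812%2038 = 774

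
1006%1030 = 1006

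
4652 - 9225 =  - 4573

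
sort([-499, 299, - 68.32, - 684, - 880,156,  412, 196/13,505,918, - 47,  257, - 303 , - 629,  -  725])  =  [ - 880,  -  725,-684,  -  629,  -  499, - 303 ,  -  68.32, - 47,196/13, 156, 257,299,412, 505, 918] 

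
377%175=27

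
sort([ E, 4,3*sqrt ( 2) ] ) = [ E,4, 3 * sqrt(2)]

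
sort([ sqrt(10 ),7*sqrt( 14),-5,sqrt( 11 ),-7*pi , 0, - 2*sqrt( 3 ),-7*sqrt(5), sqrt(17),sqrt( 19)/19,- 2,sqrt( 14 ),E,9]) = [ - 7*pi, - 7* sqrt(5),-5, - 2 * sqrt( 3 ),-2,0, sqrt(19) /19,E, sqrt( 10 ), sqrt( 11),sqrt( 14),sqrt( 17),9,  7*sqrt(14)]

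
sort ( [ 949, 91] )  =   [ 91,949 ]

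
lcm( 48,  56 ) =336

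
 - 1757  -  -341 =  - 1416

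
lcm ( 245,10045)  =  10045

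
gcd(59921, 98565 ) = 1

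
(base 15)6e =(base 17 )62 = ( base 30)3E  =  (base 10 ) 104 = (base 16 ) 68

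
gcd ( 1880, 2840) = 40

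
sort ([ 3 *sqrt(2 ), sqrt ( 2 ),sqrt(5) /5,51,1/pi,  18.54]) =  [ 1/pi, sqrt ( 5)/5 , sqrt( 2), 3  *sqrt( 2), 18.54,51 ]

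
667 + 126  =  793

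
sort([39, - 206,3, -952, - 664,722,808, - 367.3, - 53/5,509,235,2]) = [ - 952, - 664, - 367.3,-206, - 53/5, 2,3, 39 , 235,509,722, 808]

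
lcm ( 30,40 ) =120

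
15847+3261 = 19108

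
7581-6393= 1188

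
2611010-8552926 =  - 5941916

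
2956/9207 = 2956/9207 = 0.32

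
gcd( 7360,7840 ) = 160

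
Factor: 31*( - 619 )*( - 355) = 5^1 * 31^1*71^1*619^1= 6812095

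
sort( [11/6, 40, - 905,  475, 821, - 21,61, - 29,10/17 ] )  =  [ - 905, - 29,-21, 10/17, 11/6, 40, 61,475, 821] 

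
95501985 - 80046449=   15455536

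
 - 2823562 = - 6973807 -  - 4150245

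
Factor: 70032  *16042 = 1123453344 = 2^5 * 3^1*13^1*617^1*1459^1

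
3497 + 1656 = 5153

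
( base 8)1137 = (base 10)607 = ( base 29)kr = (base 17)21c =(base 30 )K7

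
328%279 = 49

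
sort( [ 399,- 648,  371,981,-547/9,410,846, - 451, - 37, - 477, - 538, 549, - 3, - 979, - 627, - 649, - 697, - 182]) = [ - 979,  -  697, - 649, - 648,-627,  -  538, - 477,- 451, - 182, - 547/9,  -  37, - 3,371, 399 , 410, 549, 846,  981]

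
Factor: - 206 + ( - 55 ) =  - 3^2*29^1   =  - 261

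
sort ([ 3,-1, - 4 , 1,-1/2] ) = [ - 4, - 1, - 1/2,1, 3 ] 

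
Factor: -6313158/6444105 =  - 2104386/2148035 = -2^1*3^1*5^( - 1 )*17^(  -  1) * 37^( - 1)*683^( - 1)*350731^1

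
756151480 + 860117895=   1616269375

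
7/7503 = 7/7503 = 0.00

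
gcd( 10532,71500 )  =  4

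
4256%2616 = 1640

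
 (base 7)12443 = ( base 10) 3314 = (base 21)7AH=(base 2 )110011110010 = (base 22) 6ie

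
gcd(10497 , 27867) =3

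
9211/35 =263 + 6/35 = 263.17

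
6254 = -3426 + 9680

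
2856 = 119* 24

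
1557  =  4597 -3040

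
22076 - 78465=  - 56389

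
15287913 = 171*89403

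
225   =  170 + 55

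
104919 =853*123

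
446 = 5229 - 4783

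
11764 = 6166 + 5598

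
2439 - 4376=-1937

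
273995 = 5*54799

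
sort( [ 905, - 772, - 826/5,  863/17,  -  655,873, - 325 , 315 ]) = [ - 772, - 655, - 325, - 826/5,863/17,315, 873, 905]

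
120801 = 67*1803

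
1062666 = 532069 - -530597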